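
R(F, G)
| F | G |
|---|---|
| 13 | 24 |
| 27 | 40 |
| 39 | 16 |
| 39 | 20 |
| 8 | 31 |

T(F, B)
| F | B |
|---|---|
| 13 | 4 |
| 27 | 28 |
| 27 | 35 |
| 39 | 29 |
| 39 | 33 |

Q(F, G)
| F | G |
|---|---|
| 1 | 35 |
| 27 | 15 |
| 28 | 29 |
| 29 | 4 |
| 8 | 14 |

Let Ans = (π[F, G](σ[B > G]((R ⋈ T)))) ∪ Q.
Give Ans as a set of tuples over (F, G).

R ⋈ T (natural join on F): {(13, 24, 4), (27, 40, 28), (27, 40, 35), (39, 16, 29), (39, 16, 33), (39, 20, 29), (39, 20, 33)}
Apply σ_{B > G}; surviving tuples: {(39, 16, 29), (39, 16, 33), (39, 20, 29), (39, 20, 33)}
Keep only column(s) F, G (2 duplicate(s) eliminated): {(39, 16), (39, 20)}
Set union of the two operands is {(1, 35), (27, 15), (28, 29), (29, 4), (39, 16), (39, 20), (8, 14)}.

{(1, 35), (27, 15), (28, 29), (29, 4), (39, 16), (39, 20), (8, 14)}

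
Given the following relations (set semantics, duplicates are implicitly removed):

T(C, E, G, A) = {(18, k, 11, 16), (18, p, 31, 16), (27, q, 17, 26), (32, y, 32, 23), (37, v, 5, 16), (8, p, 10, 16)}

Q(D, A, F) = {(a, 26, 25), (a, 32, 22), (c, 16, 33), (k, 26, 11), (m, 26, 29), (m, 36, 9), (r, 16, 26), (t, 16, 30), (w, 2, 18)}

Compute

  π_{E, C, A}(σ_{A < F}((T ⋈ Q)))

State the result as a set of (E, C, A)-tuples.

Joining T and Q on A yields {(18, k, 11, 16, c, 33), (18, k, 11, 16, r, 26), (18, k, 11, 16, t, 30), (18, p, 31, 16, c, 33), (18, p, 31, 16, r, 26), (18, p, 31, 16, t, 30), (27, q, 17, 26, a, 25), (27, q, 17, 26, k, 11), (27, q, 17, 26, m, 29), (37, v, 5, 16, c, 33), (37, v, 5, 16, r, 26), (37, v, 5, 16, t, 30), (8, p, 10, 16, c, 33), (8, p, 10, 16, r, 26), (8, p, 10, 16, t, 30)}.
σ[A < F]: keep tuples satisfying A < F → {(18, k, 11, 16, c, 33), (18, k, 11, 16, r, 26), (18, k, 11, 16, t, 30), (18, p, 31, 16, c, 33), (18, p, 31, 16, r, 26), (18, p, 31, 16, t, 30), (27, q, 17, 26, m, 29), (37, v, 5, 16, c, 33), (37, v, 5, 16, r, 26), (37, v, 5, 16, t, 30), (8, p, 10, 16, c, 33), (8, p, 10, 16, r, 26), (8, p, 10, 16, t, 30)}
Projecting to E, C, A (8 duplicate(s) eliminated): {(k, 18, 16), (p, 18, 16), (p, 8, 16), (q, 27, 26), (v, 37, 16)}

{(k, 18, 16), (p, 18, 16), (p, 8, 16), (q, 27, 26), (v, 37, 16)}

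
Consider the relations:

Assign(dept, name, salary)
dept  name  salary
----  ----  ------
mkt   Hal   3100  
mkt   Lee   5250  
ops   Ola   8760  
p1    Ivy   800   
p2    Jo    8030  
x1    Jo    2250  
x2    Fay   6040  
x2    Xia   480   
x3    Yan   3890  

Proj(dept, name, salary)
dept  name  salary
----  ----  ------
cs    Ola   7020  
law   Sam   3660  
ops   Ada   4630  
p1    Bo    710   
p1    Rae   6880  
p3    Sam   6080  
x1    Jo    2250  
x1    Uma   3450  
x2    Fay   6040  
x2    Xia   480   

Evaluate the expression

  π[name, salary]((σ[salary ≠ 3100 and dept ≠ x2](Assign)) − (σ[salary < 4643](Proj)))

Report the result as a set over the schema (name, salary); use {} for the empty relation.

σ[salary ≠ 3100 and dept ≠ x2]: keep tuples satisfying salary ≠ 3100 and dept ≠ x2 → {(mkt, Lee, 5250), (ops, Ola, 8760), (p1, Ivy, 800), (p2, Jo, 8030), (x1, Jo, 2250), (x3, Yan, 3890)}
σ[salary < 4643]: keep tuples satisfying salary < 4643 → {(law, Sam, 3660), (ops, Ada, 4630), (p1, Bo, 710), (x1, Jo, 2250), (x1, Uma, 3450), (x2, Xia, 480)}
Taking the difference: {(mkt, Lee, 5250), (ops, Ola, 8760), (p1, Ivy, 800), (p2, Jo, 8030), (x3, Yan, 3890)}
Projecting to name, salary: {(Ivy, 800), (Jo, 8030), (Lee, 5250), (Ola, 8760), (Yan, 3890)}

{(Ivy, 800), (Jo, 8030), (Lee, 5250), (Ola, 8760), (Yan, 3890)}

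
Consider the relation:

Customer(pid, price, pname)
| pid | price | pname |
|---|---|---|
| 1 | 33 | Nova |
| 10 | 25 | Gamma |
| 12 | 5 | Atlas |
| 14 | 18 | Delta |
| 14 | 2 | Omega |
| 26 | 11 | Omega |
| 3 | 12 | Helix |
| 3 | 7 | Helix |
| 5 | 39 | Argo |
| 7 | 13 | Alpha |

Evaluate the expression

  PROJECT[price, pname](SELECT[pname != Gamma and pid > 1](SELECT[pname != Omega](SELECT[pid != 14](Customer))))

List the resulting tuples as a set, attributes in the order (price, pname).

Selection pid != 14: {(1, 33, Nova), (10, 25, Gamma), (12, 5, Atlas), (26, 11, Omega), (3, 12, Helix), (3, 7, Helix), (5, 39, Argo), (7, 13, Alpha)}
Selection pname != Omega: {(1, 33, Nova), (10, 25, Gamma), (12, 5, Atlas), (3, 12, Helix), (3, 7, Helix), (5, 39, Argo), (7, 13, Alpha)}
Selection pname != Gamma and pid > 1: {(12, 5, Atlas), (3, 12, Helix), (3, 7, Helix), (5, 39, Argo), (7, 13, Alpha)}
Projecting to price, pname: {(12, Helix), (13, Alpha), (39, Argo), (5, Atlas), (7, Helix)}

{(12, Helix), (13, Alpha), (39, Argo), (5, Atlas), (7, Helix)}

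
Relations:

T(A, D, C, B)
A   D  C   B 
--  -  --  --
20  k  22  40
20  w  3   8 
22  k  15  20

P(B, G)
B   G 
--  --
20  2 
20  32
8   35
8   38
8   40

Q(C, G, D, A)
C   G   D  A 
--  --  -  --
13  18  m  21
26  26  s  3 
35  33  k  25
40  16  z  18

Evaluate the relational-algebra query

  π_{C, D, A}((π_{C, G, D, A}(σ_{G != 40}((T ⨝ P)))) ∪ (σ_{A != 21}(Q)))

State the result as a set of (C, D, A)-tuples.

{(15, k, 22), (26, s, 3), (3, w, 20), (35, k, 25), (40, z, 18)}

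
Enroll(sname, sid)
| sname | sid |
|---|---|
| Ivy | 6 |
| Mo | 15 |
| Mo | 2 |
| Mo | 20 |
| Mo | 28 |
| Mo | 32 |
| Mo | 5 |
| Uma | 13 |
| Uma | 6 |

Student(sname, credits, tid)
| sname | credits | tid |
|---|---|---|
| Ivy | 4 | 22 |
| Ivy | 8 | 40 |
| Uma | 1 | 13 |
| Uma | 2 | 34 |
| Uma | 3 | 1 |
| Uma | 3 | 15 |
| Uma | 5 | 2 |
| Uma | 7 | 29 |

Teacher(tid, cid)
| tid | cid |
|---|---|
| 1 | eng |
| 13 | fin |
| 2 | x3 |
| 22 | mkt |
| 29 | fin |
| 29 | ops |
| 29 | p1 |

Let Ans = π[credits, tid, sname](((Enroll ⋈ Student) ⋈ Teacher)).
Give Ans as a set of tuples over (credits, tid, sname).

{(1, 13, Uma), (3, 1, Uma), (4, 22, Ivy), (5, 2, Uma), (7, 29, Uma)}

Natural join on sname: {(Ivy, 6, 4, 22), (Ivy, 6, 8, 40), (Uma, 13, 1, 13), (Uma, 13, 2, 34), (Uma, 13, 3, 1), (Uma, 13, 3, 15), (Uma, 13, 5, 2), (Uma, 13, 7, 29), (Uma, 6, 1, 13), (Uma, 6, 2, 34), (Uma, 6, 3, 1), (Uma, 6, 3, 15), (Uma, 6, 5, 2), (Uma, 6, 7, 29)}
Natural join on tid: {(Ivy, 6, 4, 22, mkt), (Uma, 13, 1, 13, fin), (Uma, 13, 3, 1, eng), (Uma, 13, 5, 2, x3), (Uma, 13, 7, 29, fin), (Uma, 13, 7, 29, ops), (Uma, 13, 7, 29, p1), (Uma, 6, 1, 13, fin), (Uma, 6, 3, 1, eng), (Uma, 6, 5, 2, x3), (Uma, 6, 7, 29, fin), (Uma, 6, 7, 29, ops), (Uma, 6, 7, 29, p1)}
Projecting to credits, tid, sname (8 duplicate(s) eliminated): {(1, 13, Uma), (3, 1, Uma), (4, 22, Ivy), (5, 2, Uma), (7, 29, Uma)}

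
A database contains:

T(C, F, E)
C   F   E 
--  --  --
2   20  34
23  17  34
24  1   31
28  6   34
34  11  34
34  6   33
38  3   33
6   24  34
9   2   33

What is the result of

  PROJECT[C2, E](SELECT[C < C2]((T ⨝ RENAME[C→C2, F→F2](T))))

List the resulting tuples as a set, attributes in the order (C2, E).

{(23, 34), (28, 34), (34, 33), (34, 34), (38, 33), (6, 34)}

ρ[C→C2, F→F2]: schema becomes (C2, F2, E); tuples unchanged.
Natural join on E: {(2, 20, 34, 2, 20), (2, 20, 34, 23, 17), (2, 20, 34, 28, 6), (2, 20, 34, 34, 11), (2, 20, 34, 6, 24), (23, 17, 34, 2, 20), (23, 17, 34, 23, 17), (23, 17, 34, 28, 6), (23, 17, 34, 34, 11), (23, 17, 34, 6, 24), (24, 1, 31, 24, 1), (28, 6, 34, 2, 20), (28, 6, 34, 23, 17), (28, 6, 34, 28, 6), (28, 6, 34, 34, 11), (28, 6, 34, 6, 24), (34, 11, 34, 2, 20), (34, 11, 34, 23, 17), (34, 11, 34, 28, 6), (34, 11, 34, 34, 11), (34, 11, 34, 6, 24), (34, 6, 33, 34, 6), (34, 6, 33, 38, 3), (34, 6, 33, 9, 2), (38, 3, 33, 34, 6), (38, 3, 33, 38, 3), (38, 3, 33, 9, 2), (6, 24, 34, 2, 20), (6, 24, 34, 23, 17), (6, 24, 34, 28, 6), (6, 24, 34, 34, 11), (6, 24, 34, 6, 24), (9, 2, 33, 34, 6), (9, 2, 33, 38, 3), (9, 2, 33, 9, 2)}
Filtering on C < C2 leaves {(2, 20, 34, 23, 17), (2, 20, 34, 28, 6), (2, 20, 34, 34, 11), (2, 20, 34, 6, 24), (23, 17, 34, 28, 6), (23, 17, 34, 34, 11), (28, 6, 34, 34, 11), (34, 6, 33, 38, 3), (6, 24, 34, 23, 17), (6, 24, 34, 28, 6), (6, 24, 34, 34, 11), (9, 2, 33, 34, 6), (9, 2, 33, 38, 3)}.
Keep only column(s) C2, E (7 duplicate(s) eliminated): {(23, 34), (28, 34), (34, 33), (34, 34), (38, 33), (6, 34)}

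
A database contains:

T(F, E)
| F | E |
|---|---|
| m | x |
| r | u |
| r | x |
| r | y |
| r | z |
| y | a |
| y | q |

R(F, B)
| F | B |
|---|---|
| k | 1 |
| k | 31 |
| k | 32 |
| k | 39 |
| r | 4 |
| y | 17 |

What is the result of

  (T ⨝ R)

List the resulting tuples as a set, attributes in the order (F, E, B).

{(r, u, 4), (r, x, 4), (r, y, 4), (r, z, 4), (y, a, 17), (y, q, 17)}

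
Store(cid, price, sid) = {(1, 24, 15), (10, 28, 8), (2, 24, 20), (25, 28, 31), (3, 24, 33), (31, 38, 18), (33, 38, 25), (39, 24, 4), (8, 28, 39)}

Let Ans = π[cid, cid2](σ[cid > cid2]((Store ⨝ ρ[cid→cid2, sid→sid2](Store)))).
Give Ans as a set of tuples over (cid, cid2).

ρ[cid→cid2, sid→sid2]: schema becomes (cid2, price, sid2); tuples unchanged.
Store ⋈ ρ[cid→cid2, sid→sid2](Store) (natural join on price): {(1, 24, 15, 1, 15), (1, 24, 15, 2, 20), (1, 24, 15, 3, 33), (1, 24, 15, 39, 4), (10, 28, 8, 10, 8), (10, 28, 8, 25, 31), (10, 28, 8, 8, 39), (2, 24, 20, 1, 15), (2, 24, 20, 2, 20), (2, 24, 20, 3, 33), (2, 24, 20, 39, 4), (25, 28, 31, 10, 8), (25, 28, 31, 25, 31), (25, 28, 31, 8, 39), (3, 24, 33, 1, 15), (3, 24, 33, 2, 20), (3, 24, 33, 3, 33), (3, 24, 33, 39, 4), (31, 38, 18, 31, 18), (31, 38, 18, 33, 25), (33, 38, 25, 31, 18), (33, 38, 25, 33, 25), (39, 24, 4, 1, 15), (39, 24, 4, 2, 20), (39, 24, 4, 3, 33), (39, 24, 4, 39, 4), (8, 28, 39, 10, 8), (8, 28, 39, 25, 31), (8, 28, 39, 8, 39)}
Apply σ_{cid > cid2}; surviving tuples: {(10, 28, 8, 8, 39), (2, 24, 20, 1, 15), (25, 28, 31, 10, 8), (25, 28, 31, 8, 39), (3, 24, 33, 1, 15), (3, 24, 33, 2, 20), (33, 38, 25, 31, 18), (39, 24, 4, 1, 15), (39, 24, 4, 2, 20), (39, 24, 4, 3, 33)}
Projecting to cid, cid2: {(10, 8), (2, 1), (25, 10), (25, 8), (3, 1), (3, 2), (33, 31), (39, 1), (39, 2), (39, 3)}

{(10, 8), (2, 1), (25, 10), (25, 8), (3, 1), (3, 2), (33, 31), (39, 1), (39, 2), (39, 3)}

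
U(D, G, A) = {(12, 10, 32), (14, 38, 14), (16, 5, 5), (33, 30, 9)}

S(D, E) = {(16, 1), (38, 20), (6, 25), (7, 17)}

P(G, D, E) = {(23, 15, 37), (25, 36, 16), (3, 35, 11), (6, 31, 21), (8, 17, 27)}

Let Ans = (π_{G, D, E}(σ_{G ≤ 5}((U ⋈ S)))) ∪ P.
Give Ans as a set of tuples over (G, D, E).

{(23, 15, 37), (25, 36, 16), (3, 35, 11), (5, 16, 1), (6, 31, 21), (8, 17, 27)}

Joining U and S on D yields {(16, 5, 5, 1)}.
Filtering on G ≤ 5 leaves {(16, 5, 5, 1)}.
π[G, D, E]: project onto (G, D, E) → {(5, 16, 1)}
Taking the union: {(23, 15, 37), (25, 36, 16), (3, 35, 11), (5, 16, 1), (6, 31, 21), (8, 17, 27)}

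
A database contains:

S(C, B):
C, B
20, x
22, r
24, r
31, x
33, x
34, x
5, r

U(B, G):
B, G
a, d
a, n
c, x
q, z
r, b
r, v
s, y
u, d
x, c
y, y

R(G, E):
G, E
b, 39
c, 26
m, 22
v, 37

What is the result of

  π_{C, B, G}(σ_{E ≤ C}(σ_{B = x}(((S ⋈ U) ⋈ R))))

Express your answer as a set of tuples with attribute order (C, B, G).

{(31, x, c), (33, x, c), (34, x, c)}

Joining S and U on B yields {(20, x, c), (22, r, b), (22, r, v), (24, r, b), (24, r, v), (31, x, c), (33, x, c), (34, x, c), (5, r, b), (5, r, v)}.
Joining (S ⋈ U) and R on G yields {(20, x, c, 26), (22, r, b, 39), (22, r, v, 37), (24, r, b, 39), (24, r, v, 37), (31, x, c, 26), (33, x, c, 26), (34, x, c, 26), (5, r, b, 39), (5, r, v, 37)}.
Filtering on B = x leaves {(20, x, c, 26), (31, x, c, 26), (33, x, c, 26), (34, x, c, 26)}.
Filtering on E ≤ C leaves {(31, x, c, 26), (33, x, c, 26), (34, x, c, 26)}.
Projecting to C, B, G: {(31, x, c), (33, x, c), (34, x, c)}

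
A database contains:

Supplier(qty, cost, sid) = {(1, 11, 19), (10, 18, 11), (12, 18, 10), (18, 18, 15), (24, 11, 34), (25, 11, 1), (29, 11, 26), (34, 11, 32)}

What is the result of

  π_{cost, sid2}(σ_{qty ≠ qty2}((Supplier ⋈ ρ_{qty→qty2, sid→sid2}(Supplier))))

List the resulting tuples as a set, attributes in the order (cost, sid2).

{(11, 1), (11, 19), (11, 26), (11, 32), (11, 34), (18, 10), (18, 11), (18, 15)}

ρ[qty→qty2, sid→sid2]: schema becomes (qty2, cost, sid2); tuples unchanged.
Supplier ⋈ ρ_{qty→qty2, sid→sid2}(Supplier) (natural join on cost): {(1, 11, 19, 1, 19), (1, 11, 19, 24, 34), (1, 11, 19, 25, 1), (1, 11, 19, 29, 26), (1, 11, 19, 34, 32), (10, 18, 11, 10, 11), (10, 18, 11, 12, 10), (10, 18, 11, 18, 15), (12, 18, 10, 10, 11), (12, 18, 10, 12, 10), (12, 18, 10, 18, 15), (18, 18, 15, 10, 11), (18, 18, 15, 12, 10), (18, 18, 15, 18, 15), (24, 11, 34, 1, 19), (24, 11, 34, 24, 34), (24, 11, 34, 25, 1), (24, 11, 34, 29, 26), (24, 11, 34, 34, 32), (25, 11, 1, 1, 19), (25, 11, 1, 24, 34), (25, 11, 1, 25, 1), (25, 11, 1, 29, 26), (25, 11, 1, 34, 32), (29, 11, 26, 1, 19), (29, 11, 26, 24, 34), (29, 11, 26, 25, 1), (29, 11, 26, 29, 26), (29, 11, 26, 34, 32), (34, 11, 32, 1, 19), (34, 11, 32, 24, 34), (34, 11, 32, 25, 1), (34, 11, 32, 29, 26), (34, 11, 32, 34, 32)}
Filtering on qty ≠ qty2 leaves {(1, 11, 19, 24, 34), (1, 11, 19, 25, 1), (1, 11, 19, 29, 26), (1, 11, 19, 34, 32), (10, 18, 11, 12, 10), (10, 18, 11, 18, 15), (12, 18, 10, 10, 11), (12, 18, 10, 18, 15), (18, 18, 15, 10, 11), (18, 18, 15, 12, 10), (24, 11, 34, 1, 19), (24, 11, 34, 25, 1), (24, 11, 34, 29, 26), (24, 11, 34, 34, 32), (25, 11, 1, 1, 19), (25, 11, 1, 24, 34), (25, 11, 1, 29, 26), (25, 11, 1, 34, 32), (29, 11, 26, 1, 19), (29, 11, 26, 24, 34), (29, 11, 26, 25, 1), (29, 11, 26, 34, 32), (34, 11, 32, 1, 19), (34, 11, 32, 24, 34), (34, 11, 32, 25, 1), (34, 11, 32, 29, 26)}.
π_{cost, sid2} gives {(11, 1), (11, 19), (11, 26), (11, 32), (11, 34), (18, 10), (18, 11), (18, 15)} (18 duplicate(s) eliminated).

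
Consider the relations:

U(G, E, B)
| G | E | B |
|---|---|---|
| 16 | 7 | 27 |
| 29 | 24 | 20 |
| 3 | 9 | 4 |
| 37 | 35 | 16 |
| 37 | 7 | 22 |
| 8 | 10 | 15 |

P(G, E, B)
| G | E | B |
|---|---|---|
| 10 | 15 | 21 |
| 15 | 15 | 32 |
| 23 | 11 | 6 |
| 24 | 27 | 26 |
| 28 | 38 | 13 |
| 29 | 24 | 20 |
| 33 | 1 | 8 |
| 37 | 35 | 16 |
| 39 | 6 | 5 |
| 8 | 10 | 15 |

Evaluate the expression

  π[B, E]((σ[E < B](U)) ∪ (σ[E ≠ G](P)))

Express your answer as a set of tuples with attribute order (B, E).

{(13, 38), (15, 10), (16, 35), (20, 24), (21, 15), (22, 7), (26, 27), (27, 7), (5, 6), (6, 11), (8, 1)}

Selection E < B: {(16, 7, 27), (37, 7, 22), (8, 10, 15)}
Selection E ≠ G: {(10, 15, 21), (23, 11, 6), (24, 27, 26), (28, 38, 13), (29, 24, 20), (33, 1, 8), (37, 35, 16), (39, 6, 5), (8, 10, 15)}
Union: {(16, 7, 27), (37, 7, 22), (8, 10, 15)} with {(10, 15, 21), (23, 11, 6), (24, 27, 26), (28, 38, 13), (29, 24, 20), (33, 1, 8), (37, 35, 16), (39, 6, 5), (8, 10, 15)} → {(10, 15, 21), (16, 7, 27), (23, 11, 6), (24, 27, 26), (28, 38, 13), (29, 24, 20), (33, 1, 8), (37, 35, 16), (37, 7, 22), (39, 6, 5), (8, 10, 15)}
Projecting to B, E: {(13, 38), (15, 10), (16, 35), (20, 24), (21, 15), (22, 7), (26, 27), (27, 7), (5, 6), (6, 11), (8, 1)}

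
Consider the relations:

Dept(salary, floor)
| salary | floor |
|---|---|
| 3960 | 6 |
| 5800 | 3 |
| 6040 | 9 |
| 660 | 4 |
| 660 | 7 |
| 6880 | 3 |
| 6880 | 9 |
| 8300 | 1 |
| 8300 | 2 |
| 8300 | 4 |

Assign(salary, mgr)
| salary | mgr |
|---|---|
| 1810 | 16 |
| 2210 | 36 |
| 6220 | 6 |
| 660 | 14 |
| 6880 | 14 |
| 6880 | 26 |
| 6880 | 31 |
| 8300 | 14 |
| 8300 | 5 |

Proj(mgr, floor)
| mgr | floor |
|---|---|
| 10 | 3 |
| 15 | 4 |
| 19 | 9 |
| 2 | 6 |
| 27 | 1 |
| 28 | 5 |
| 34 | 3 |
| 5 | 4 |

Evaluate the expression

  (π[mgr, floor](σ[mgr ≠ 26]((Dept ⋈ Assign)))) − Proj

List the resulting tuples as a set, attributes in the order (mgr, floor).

{(14, 1), (14, 2), (14, 3), (14, 4), (14, 7), (14, 9), (31, 3), (31, 9), (5, 1), (5, 2)}

Natural join on salary: {(660, 4, 14), (660, 7, 14), (6880, 3, 14), (6880, 3, 26), (6880, 3, 31), (6880, 9, 14), (6880, 9, 26), (6880, 9, 31), (8300, 1, 14), (8300, 1, 5), (8300, 2, 14), (8300, 2, 5), (8300, 4, 14), (8300, 4, 5)}
σ[mgr ≠ 26]: keep tuples satisfying mgr ≠ 26 → {(660, 4, 14), (660, 7, 14), (6880, 3, 14), (6880, 3, 31), (6880, 9, 14), (6880, 9, 31), (8300, 1, 14), (8300, 1, 5), (8300, 2, 14), (8300, 2, 5), (8300, 4, 14), (8300, 4, 5)}
Keep only column(s) mgr, floor (1 duplicate(s) eliminated): {(14, 1), (14, 2), (14, 3), (14, 4), (14, 7), (14, 9), (31, 3), (31, 9), (5, 1), (5, 2), (5, 4)}
Difference: {(14, 1), (14, 2), (14, 3), (14, 4), (14, 7), (14, 9), (31, 3), (31, 9), (5, 1), (5, 2), (5, 4)} with {(10, 3), (15, 4), (19, 9), (2, 6), (27, 1), (28, 5), (34, 3), (5, 4)} → {(14, 1), (14, 2), (14, 3), (14, 4), (14, 7), (14, 9), (31, 3), (31, 9), (5, 1), (5, 2)}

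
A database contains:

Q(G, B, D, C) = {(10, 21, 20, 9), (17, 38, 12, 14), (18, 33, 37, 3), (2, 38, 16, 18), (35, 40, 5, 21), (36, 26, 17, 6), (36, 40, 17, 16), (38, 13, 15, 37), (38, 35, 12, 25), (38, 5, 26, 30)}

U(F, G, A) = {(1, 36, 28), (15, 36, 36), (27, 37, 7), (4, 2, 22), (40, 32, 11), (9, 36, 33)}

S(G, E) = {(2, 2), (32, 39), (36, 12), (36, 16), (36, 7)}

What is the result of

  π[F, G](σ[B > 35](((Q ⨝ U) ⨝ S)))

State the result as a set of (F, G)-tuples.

{(1, 36), (15, 36), (4, 2), (9, 36)}

Q ⋈ U (natural join on G): {(2, 38, 16, 18, 4, 22), (36, 26, 17, 6, 1, 28), (36, 26, 17, 6, 15, 36), (36, 26, 17, 6, 9, 33), (36, 40, 17, 16, 1, 28), (36, 40, 17, 16, 15, 36), (36, 40, 17, 16, 9, 33)}
(Q ⨝ U) ⋈ S (natural join on G): {(2, 38, 16, 18, 4, 22, 2), (36, 26, 17, 6, 1, 28, 12), (36, 26, 17, 6, 1, 28, 16), (36, 26, 17, 6, 1, 28, 7), (36, 26, 17, 6, 15, 36, 12), (36, 26, 17, 6, 15, 36, 16), (36, 26, 17, 6, 15, 36, 7), (36, 26, 17, 6, 9, 33, 12), (36, 26, 17, 6, 9, 33, 16), (36, 26, 17, 6, 9, 33, 7), (36, 40, 17, 16, 1, 28, 12), (36, 40, 17, 16, 1, 28, 16), (36, 40, 17, 16, 1, 28, 7), (36, 40, 17, 16, 15, 36, 12), (36, 40, 17, 16, 15, 36, 16), (36, 40, 17, 16, 15, 36, 7), (36, 40, 17, 16, 9, 33, 12), (36, 40, 17, 16, 9, 33, 16), (36, 40, 17, 16, 9, 33, 7)}
σ[B > 35]: keep tuples satisfying B > 35 → {(2, 38, 16, 18, 4, 22, 2), (36, 40, 17, 16, 1, 28, 12), (36, 40, 17, 16, 1, 28, 16), (36, 40, 17, 16, 1, 28, 7), (36, 40, 17, 16, 15, 36, 12), (36, 40, 17, 16, 15, 36, 16), (36, 40, 17, 16, 15, 36, 7), (36, 40, 17, 16, 9, 33, 12), (36, 40, 17, 16, 9, 33, 16), (36, 40, 17, 16, 9, 33, 7)}
Projecting to F, G (6 duplicate(s) eliminated): {(1, 36), (15, 36), (4, 2), (9, 36)}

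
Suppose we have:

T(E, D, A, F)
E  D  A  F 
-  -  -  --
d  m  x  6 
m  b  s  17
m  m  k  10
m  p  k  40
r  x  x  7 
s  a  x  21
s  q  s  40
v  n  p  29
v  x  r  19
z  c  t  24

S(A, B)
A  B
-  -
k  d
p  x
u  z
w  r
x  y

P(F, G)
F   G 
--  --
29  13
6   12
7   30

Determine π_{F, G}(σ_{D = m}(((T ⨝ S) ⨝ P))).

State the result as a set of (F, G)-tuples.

{(6, 12)}

Natural join on A: {(d, m, x, 6, y), (m, m, k, 10, d), (m, p, k, 40, d), (r, x, x, 7, y), (s, a, x, 21, y), (v, n, p, 29, x)}
Natural join on F: {(d, m, x, 6, y, 12), (r, x, x, 7, y, 30), (v, n, p, 29, x, 13)}
Filtering on D = m leaves {(d, m, x, 6, y, 12)}.
Keep only column(s) F, G: {(6, 12)}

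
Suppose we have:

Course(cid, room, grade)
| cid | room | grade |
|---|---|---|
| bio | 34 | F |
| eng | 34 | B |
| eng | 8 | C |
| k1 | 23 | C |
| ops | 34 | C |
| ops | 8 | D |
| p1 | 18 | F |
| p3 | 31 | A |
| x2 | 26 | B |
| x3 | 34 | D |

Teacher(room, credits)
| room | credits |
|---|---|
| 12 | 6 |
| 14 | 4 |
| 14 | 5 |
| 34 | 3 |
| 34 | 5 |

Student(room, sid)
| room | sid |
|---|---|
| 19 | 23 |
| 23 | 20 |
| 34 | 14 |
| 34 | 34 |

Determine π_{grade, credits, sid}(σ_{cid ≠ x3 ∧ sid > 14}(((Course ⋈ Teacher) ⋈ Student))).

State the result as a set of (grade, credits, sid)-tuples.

{(B, 3, 34), (B, 5, 34), (C, 3, 34), (C, 5, 34), (F, 3, 34), (F, 5, 34)}

Joining Course and Teacher on room yields {(bio, 34, F, 3), (bio, 34, F, 5), (eng, 34, B, 3), (eng, 34, B, 5), (ops, 34, C, 3), (ops, 34, C, 5), (x3, 34, D, 3), (x3, 34, D, 5)}.
Joining (Course ⋈ Teacher) and Student on room yields {(bio, 34, F, 3, 14), (bio, 34, F, 3, 34), (bio, 34, F, 5, 14), (bio, 34, F, 5, 34), (eng, 34, B, 3, 14), (eng, 34, B, 3, 34), (eng, 34, B, 5, 14), (eng, 34, B, 5, 34), (ops, 34, C, 3, 14), (ops, 34, C, 3, 34), (ops, 34, C, 5, 14), (ops, 34, C, 5, 34), (x3, 34, D, 3, 14), (x3, 34, D, 3, 34), (x3, 34, D, 5, 14), (x3, 34, D, 5, 34)}.
σ[cid ≠ x3 ∧ sid > 14]: keep tuples satisfying cid ≠ x3 ∧ sid > 14 → {(bio, 34, F, 3, 34), (bio, 34, F, 5, 34), (eng, 34, B, 3, 34), (eng, 34, B, 5, 34), (ops, 34, C, 3, 34), (ops, 34, C, 5, 34)}
Projecting to grade, credits, sid: {(B, 3, 34), (B, 5, 34), (C, 3, 34), (C, 5, 34), (F, 3, 34), (F, 5, 34)}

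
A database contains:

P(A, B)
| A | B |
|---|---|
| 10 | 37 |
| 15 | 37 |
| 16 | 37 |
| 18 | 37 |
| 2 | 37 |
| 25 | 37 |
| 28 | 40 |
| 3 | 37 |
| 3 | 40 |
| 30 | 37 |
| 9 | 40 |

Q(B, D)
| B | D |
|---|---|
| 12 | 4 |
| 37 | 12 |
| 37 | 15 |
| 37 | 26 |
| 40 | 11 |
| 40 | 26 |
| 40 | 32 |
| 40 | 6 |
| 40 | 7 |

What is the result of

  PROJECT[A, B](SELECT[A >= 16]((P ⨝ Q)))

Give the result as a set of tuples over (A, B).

{(16, 37), (18, 37), (25, 37), (28, 40), (30, 37)}

Natural join on B: {(10, 37, 12), (10, 37, 15), (10, 37, 26), (15, 37, 12), (15, 37, 15), (15, 37, 26), (16, 37, 12), (16, 37, 15), (16, 37, 26), (18, 37, 12), (18, 37, 15), (18, 37, 26), (2, 37, 12), (2, 37, 15), (2, 37, 26), (25, 37, 12), (25, 37, 15), (25, 37, 26), (28, 40, 11), (28, 40, 26), (28, 40, 32), (28, 40, 6), (28, 40, 7), (3, 37, 12), (3, 37, 15), (3, 37, 26), (3, 40, 11), (3, 40, 26), (3, 40, 32), (3, 40, 6), (3, 40, 7), (30, 37, 12), (30, 37, 15), (30, 37, 26), (9, 40, 11), (9, 40, 26), (9, 40, 32), (9, 40, 6), (9, 40, 7)}
Filtering on A >= 16 leaves {(16, 37, 12), (16, 37, 15), (16, 37, 26), (18, 37, 12), (18, 37, 15), (18, 37, 26), (25, 37, 12), (25, 37, 15), (25, 37, 26), (28, 40, 11), (28, 40, 26), (28, 40, 32), (28, 40, 6), (28, 40, 7), (30, 37, 12), (30, 37, 15), (30, 37, 26)}.
π[A, B]: project onto (A, B) (12 duplicate(s) eliminated) → {(16, 37), (18, 37), (25, 37), (28, 40), (30, 37)}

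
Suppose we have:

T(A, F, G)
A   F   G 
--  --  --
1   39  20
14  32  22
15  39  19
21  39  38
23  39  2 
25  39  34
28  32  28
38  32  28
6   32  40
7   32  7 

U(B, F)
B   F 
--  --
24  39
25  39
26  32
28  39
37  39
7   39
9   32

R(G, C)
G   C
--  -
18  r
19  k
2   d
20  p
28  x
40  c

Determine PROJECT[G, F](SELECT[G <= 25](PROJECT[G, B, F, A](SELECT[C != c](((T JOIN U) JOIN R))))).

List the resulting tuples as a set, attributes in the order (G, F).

Joining T and U on F yields {(1, 39, 20, 24), (1, 39, 20, 25), (1, 39, 20, 28), (1, 39, 20, 37), (1, 39, 20, 7), (14, 32, 22, 26), (14, 32, 22, 9), (15, 39, 19, 24), (15, 39, 19, 25), (15, 39, 19, 28), (15, 39, 19, 37), (15, 39, 19, 7), (21, 39, 38, 24), (21, 39, 38, 25), (21, 39, 38, 28), (21, 39, 38, 37), (21, 39, 38, 7), (23, 39, 2, 24), (23, 39, 2, 25), (23, 39, 2, 28), (23, 39, 2, 37), (23, 39, 2, 7), (25, 39, 34, 24), (25, 39, 34, 25), (25, 39, 34, 28), (25, 39, 34, 37), (25, 39, 34, 7), (28, 32, 28, 26), (28, 32, 28, 9), (38, 32, 28, 26), (38, 32, 28, 9), (6, 32, 40, 26), (6, 32, 40, 9), (7, 32, 7, 26), (7, 32, 7, 9)}.
Joining (T JOIN U) and R on G yields {(1, 39, 20, 24, p), (1, 39, 20, 25, p), (1, 39, 20, 28, p), (1, 39, 20, 37, p), (1, 39, 20, 7, p), (15, 39, 19, 24, k), (15, 39, 19, 25, k), (15, 39, 19, 28, k), (15, 39, 19, 37, k), (15, 39, 19, 7, k), (23, 39, 2, 24, d), (23, 39, 2, 25, d), (23, 39, 2, 28, d), (23, 39, 2, 37, d), (23, 39, 2, 7, d), (28, 32, 28, 26, x), (28, 32, 28, 9, x), (38, 32, 28, 26, x), (38, 32, 28, 9, x), (6, 32, 40, 26, c), (6, 32, 40, 9, c)}.
σ[C != c]: keep tuples satisfying C != c → {(1, 39, 20, 24, p), (1, 39, 20, 25, p), (1, 39, 20, 28, p), (1, 39, 20, 37, p), (1, 39, 20, 7, p), (15, 39, 19, 24, k), (15, 39, 19, 25, k), (15, 39, 19, 28, k), (15, 39, 19, 37, k), (15, 39, 19, 7, k), (23, 39, 2, 24, d), (23, 39, 2, 25, d), (23, 39, 2, 28, d), (23, 39, 2, 37, d), (23, 39, 2, 7, d), (28, 32, 28, 26, x), (28, 32, 28, 9, x), (38, 32, 28, 26, x), (38, 32, 28, 9, x)}
Projecting to G, B, F, A: {(19, 24, 39, 15), (19, 25, 39, 15), (19, 28, 39, 15), (19, 37, 39, 15), (19, 7, 39, 15), (2, 24, 39, 23), (2, 25, 39, 23), (2, 28, 39, 23), (2, 37, 39, 23), (2, 7, 39, 23), (20, 24, 39, 1), (20, 25, 39, 1), (20, 28, 39, 1), (20, 37, 39, 1), (20, 7, 39, 1), (28, 26, 32, 28), (28, 26, 32, 38), (28, 9, 32, 28), (28, 9, 32, 38)}
σ[G <= 25]: keep tuples satisfying G <= 25 → {(19, 24, 39, 15), (19, 25, 39, 15), (19, 28, 39, 15), (19, 37, 39, 15), (19, 7, 39, 15), (2, 24, 39, 23), (2, 25, 39, 23), (2, 28, 39, 23), (2, 37, 39, 23), (2, 7, 39, 23), (20, 24, 39, 1), (20, 25, 39, 1), (20, 28, 39, 1), (20, 37, 39, 1), (20, 7, 39, 1)}
Projecting to G, F (12 duplicate(s) eliminated): {(19, 39), (2, 39), (20, 39)}

{(19, 39), (2, 39), (20, 39)}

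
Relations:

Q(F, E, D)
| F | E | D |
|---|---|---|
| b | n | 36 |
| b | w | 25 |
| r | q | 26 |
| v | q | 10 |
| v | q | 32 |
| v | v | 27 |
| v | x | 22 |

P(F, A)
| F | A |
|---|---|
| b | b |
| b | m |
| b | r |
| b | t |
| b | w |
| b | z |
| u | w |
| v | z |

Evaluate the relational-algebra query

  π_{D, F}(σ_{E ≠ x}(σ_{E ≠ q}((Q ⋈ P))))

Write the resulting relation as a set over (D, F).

{(25, b), (27, v), (36, b)}

Q ⋈ P (natural join on F): {(b, n, 36, b), (b, n, 36, m), (b, n, 36, r), (b, n, 36, t), (b, n, 36, w), (b, n, 36, z), (b, w, 25, b), (b, w, 25, m), (b, w, 25, r), (b, w, 25, t), (b, w, 25, w), (b, w, 25, z), (v, q, 10, z), (v, q, 32, z), (v, v, 27, z), (v, x, 22, z)}
Apply σ_{E ≠ q}; surviving tuples: {(b, n, 36, b), (b, n, 36, m), (b, n, 36, r), (b, n, 36, t), (b, n, 36, w), (b, n, 36, z), (b, w, 25, b), (b, w, 25, m), (b, w, 25, r), (b, w, 25, t), (b, w, 25, w), (b, w, 25, z), (v, v, 27, z), (v, x, 22, z)}
Apply σ_{E ≠ x}; surviving tuples: {(b, n, 36, b), (b, n, 36, m), (b, n, 36, r), (b, n, 36, t), (b, n, 36, w), (b, n, 36, z), (b, w, 25, b), (b, w, 25, m), (b, w, 25, r), (b, w, 25, t), (b, w, 25, w), (b, w, 25, z), (v, v, 27, z)}
Keep only column(s) D, F (10 duplicate(s) eliminated): {(25, b), (27, v), (36, b)}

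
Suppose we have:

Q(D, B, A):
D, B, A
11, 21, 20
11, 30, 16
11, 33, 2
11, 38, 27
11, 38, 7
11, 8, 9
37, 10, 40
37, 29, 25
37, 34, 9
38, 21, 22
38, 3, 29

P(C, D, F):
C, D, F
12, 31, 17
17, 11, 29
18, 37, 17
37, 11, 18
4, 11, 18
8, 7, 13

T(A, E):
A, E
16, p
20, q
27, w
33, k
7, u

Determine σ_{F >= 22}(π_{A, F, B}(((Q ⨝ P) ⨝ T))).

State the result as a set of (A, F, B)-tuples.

{(16, 29, 30), (20, 29, 21), (27, 29, 38), (7, 29, 38)}

Joining Q and P on D yields {(11, 21, 20, 17, 29), (11, 21, 20, 37, 18), (11, 21, 20, 4, 18), (11, 30, 16, 17, 29), (11, 30, 16, 37, 18), (11, 30, 16, 4, 18), (11, 33, 2, 17, 29), (11, 33, 2, 37, 18), (11, 33, 2, 4, 18), (11, 38, 27, 17, 29), (11, 38, 27, 37, 18), (11, 38, 27, 4, 18), (11, 38, 7, 17, 29), (11, 38, 7, 37, 18), (11, 38, 7, 4, 18), (11, 8, 9, 17, 29), (11, 8, 9, 37, 18), (11, 8, 9, 4, 18), (37, 10, 40, 18, 17), (37, 29, 25, 18, 17), (37, 34, 9, 18, 17)}.
Joining (Q ⨝ P) and T on A yields {(11, 21, 20, 17, 29, q), (11, 21, 20, 37, 18, q), (11, 21, 20, 4, 18, q), (11, 30, 16, 17, 29, p), (11, 30, 16, 37, 18, p), (11, 30, 16, 4, 18, p), (11, 38, 27, 17, 29, w), (11, 38, 27, 37, 18, w), (11, 38, 27, 4, 18, w), (11, 38, 7, 17, 29, u), (11, 38, 7, 37, 18, u), (11, 38, 7, 4, 18, u)}.
Keep only column(s) A, F, B (4 duplicate(s) eliminated): {(16, 18, 30), (16, 29, 30), (20, 18, 21), (20, 29, 21), (27, 18, 38), (27, 29, 38), (7, 18, 38), (7, 29, 38)}
σ[F >= 22]: keep tuples satisfying F >= 22 → {(16, 29, 30), (20, 29, 21), (27, 29, 38), (7, 29, 38)}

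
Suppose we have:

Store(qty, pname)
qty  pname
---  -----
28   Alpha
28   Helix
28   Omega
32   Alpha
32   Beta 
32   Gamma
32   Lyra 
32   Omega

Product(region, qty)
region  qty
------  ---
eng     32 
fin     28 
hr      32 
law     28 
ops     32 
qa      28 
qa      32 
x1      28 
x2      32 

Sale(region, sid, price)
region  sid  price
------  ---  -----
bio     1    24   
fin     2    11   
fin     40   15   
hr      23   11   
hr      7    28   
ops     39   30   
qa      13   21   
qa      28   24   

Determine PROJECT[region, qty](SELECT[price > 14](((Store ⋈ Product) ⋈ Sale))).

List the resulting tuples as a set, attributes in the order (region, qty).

{(fin, 28), (hr, 32), (ops, 32), (qa, 28), (qa, 32)}

Natural join on qty: {(28, Alpha, fin), (28, Alpha, law), (28, Alpha, qa), (28, Alpha, x1), (28, Helix, fin), (28, Helix, law), (28, Helix, qa), (28, Helix, x1), (28, Omega, fin), (28, Omega, law), (28, Omega, qa), (28, Omega, x1), (32, Alpha, eng), (32, Alpha, hr), (32, Alpha, ops), (32, Alpha, qa), (32, Alpha, x2), (32, Beta, eng), (32, Beta, hr), (32, Beta, ops), (32, Beta, qa), (32, Beta, x2), (32, Gamma, eng), (32, Gamma, hr), (32, Gamma, ops), (32, Gamma, qa), (32, Gamma, x2), (32, Lyra, eng), (32, Lyra, hr), (32, Lyra, ops), (32, Lyra, qa), (32, Lyra, x2), (32, Omega, eng), (32, Omega, hr), (32, Omega, ops), (32, Omega, qa), (32, Omega, x2)}
Natural join on region: {(28, Alpha, fin, 2, 11), (28, Alpha, fin, 40, 15), (28, Alpha, qa, 13, 21), (28, Alpha, qa, 28, 24), (28, Helix, fin, 2, 11), (28, Helix, fin, 40, 15), (28, Helix, qa, 13, 21), (28, Helix, qa, 28, 24), (28, Omega, fin, 2, 11), (28, Omega, fin, 40, 15), (28, Omega, qa, 13, 21), (28, Omega, qa, 28, 24), (32, Alpha, hr, 23, 11), (32, Alpha, hr, 7, 28), (32, Alpha, ops, 39, 30), (32, Alpha, qa, 13, 21), (32, Alpha, qa, 28, 24), (32, Beta, hr, 23, 11), (32, Beta, hr, 7, 28), (32, Beta, ops, 39, 30), (32, Beta, qa, 13, 21), (32, Beta, qa, 28, 24), (32, Gamma, hr, 23, 11), (32, Gamma, hr, 7, 28), (32, Gamma, ops, 39, 30), (32, Gamma, qa, 13, 21), (32, Gamma, qa, 28, 24), (32, Lyra, hr, 23, 11), (32, Lyra, hr, 7, 28), (32, Lyra, ops, 39, 30), (32, Lyra, qa, 13, 21), (32, Lyra, qa, 28, 24), (32, Omega, hr, 23, 11), (32, Omega, hr, 7, 28), (32, Omega, ops, 39, 30), (32, Omega, qa, 13, 21), (32, Omega, qa, 28, 24)}
Filtering on price > 14 leaves {(28, Alpha, fin, 40, 15), (28, Alpha, qa, 13, 21), (28, Alpha, qa, 28, 24), (28, Helix, fin, 40, 15), (28, Helix, qa, 13, 21), (28, Helix, qa, 28, 24), (28, Omega, fin, 40, 15), (28, Omega, qa, 13, 21), (28, Omega, qa, 28, 24), (32, Alpha, hr, 7, 28), (32, Alpha, ops, 39, 30), (32, Alpha, qa, 13, 21), (32, Alpha, qa, 28, 24), (32, Beta, hr, 7, 28), (32, Beta, ops, 39, 30), (32, Beta, qa, 13, 21), (32, Beta, qa, 28, 24), (32, Gamma, hr, 7, 28), (32, Gamma, ops, 39, 30), (32, Gamma, qa, 13, 21), (32, Gamma, qa, 28, 24), (32, Lyra, hr, 7, 28), (32, Lyra, ops, 39, 30), (32, Lyra, qa, 13, 21), (32, Lyra, qa, 28, 24), (32, Omega, hr, 7, 28), (32, Omega, ops, 39, 30), (32, Omega, qa, 13, 21), (32, Omega, qa, 28, 24)}.
Keep only column(s) region, qty (24 duplicate(s) eliminated): {(fin, 28), (hr, 32), (ops, 32), (qa, 28), (qa, 32)}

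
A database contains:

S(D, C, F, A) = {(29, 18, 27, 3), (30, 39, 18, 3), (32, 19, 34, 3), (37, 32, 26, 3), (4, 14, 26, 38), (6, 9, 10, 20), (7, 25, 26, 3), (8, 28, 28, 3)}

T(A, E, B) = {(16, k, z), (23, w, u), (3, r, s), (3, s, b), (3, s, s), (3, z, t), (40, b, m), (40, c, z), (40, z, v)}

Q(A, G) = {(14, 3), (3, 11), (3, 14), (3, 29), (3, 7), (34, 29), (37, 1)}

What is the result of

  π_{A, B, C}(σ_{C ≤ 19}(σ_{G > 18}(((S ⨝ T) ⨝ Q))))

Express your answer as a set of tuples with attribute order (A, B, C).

Joining S and T on A yields {(29, 18, 27, 3, r, s), (29, 18, 27, 3, s, b), (29, 18, 27, 3, s, s), (29, 18, 27, 3, z, t), (30, 39, 18, 3, r, s), (30, 39, 18, 3, s, b), (30, 39, 18, 3, s, s), (30, 39, 18, 3, z, t), (32, 19, 34, 3, r, s), (32, 19, 34, 3, s, b), (32, 19, 34, 3, s, s), (32, 19, 34, 3, z, t), (37, 32, 26, 3, r, s), (37, 32, 26, 3, s, b), (37, 32, 26, 3, s, s), (37, 32, 26, 3, z, t), (7, 25, 26, 3, r, s), (7, 25, 26, 3, s, b), (7, 25, 26, 3, s, s), (7, 25, 26, 3, z, t), (8, 28, 28, 3, r, s), (8, 28, 28, 3, s, b), (8, 28, 28, 3, s, s), (8, 28, 28, 3, z, t)}.
Joining (S ⨝ T) and Q on A yields {(29, 18, 27, 3, r, s, 11), (29, 18, 27, 3, r, s, 14), (29, 18, 27, 3, r, s, 29), (29, 18, 27, 3, r, s, 7), (29, 18, 27, 3, s, b, 11), (29, 18, 27, 3, s, b, 14), (29, 18, 27, 3, s, b, 29), (29, 18, 27, 3, s, b, 7), (29, 18, 27, 3, s, s, 11), (29, 18, 27, 3, s, s, 14), (29, 18, 27, 3, s, s, 29), (29, 18, 27, 3, s, s, 7), (29, 18, 27, 3, z, t, 11), (29, 18, 27, 3, z, t, 14), (29, 18, 27, 3, z, t, 29), (29, 18, 27, 3, z, t, 7), (30, 39, 18, 3, r, s, 11), (30, 39, 18, 3, r, s, 14), (30, 39, 18, 3, r, s, 29), (30, 39, 18, 3, r, s, 7), (30, 39, 18, 3, s, b, 11), (30, 39, 18, 3, s, b, 14), (30, 39, 18, 3, s, b, 29), (30, 39, 18, 3, s, b, 7), (30, 39, 18, 3, s, s, 11), (30, 39, 18, 3, s, s, 14), (30, 39, 18, 3, s, s, 29), (30, 39, 18, 3, s, s, 7), (30, 39, 18, 3, z, t, 11), (30, 39, 18, 3, z, t, 14), (30, 39, 18, 3, z, t, 29), (30, 39, 18, 3, z, t, 7), (32, 19, 34, 3, r, s, 11), (32, 19, 34, 3, r, s, 14), (32, 19, 34, 3, r, s, 29), (32, 19, 34, 3, r, s, 7), (32, 19, 34, 3, s, b, 11), (32, 19, 34, 3, s, b, 14), (32, 19, 34, 3, s, b, 29), (32, 19, 34, 3, s, b, 7), (32, 19, 34, 3, s, s, 11), (32, 19, 34, 3, s, s, 14), (32, 19, 34, 3, s, s, 29), (32, 19, 34, 3, s, s, 7), (32, 19, 34, 3, z, t, 11), (32, 19, 34, 3, z, t, 14), (32, 19, 34, 3, z, t, 29), (32, 19, 34, 3, z, t, 7), (37, 32, 26, 3, r, s, 11), (37, 32, 26, 3, r, s, 14), (37, 32, 26, 3, r, s, 29), (37, 32, 26, 3, r, s, 7), (37, 32, 26, 3, s, b, 11), (37, 32, 26, 3, s, b, 14), (37, 32, 26, 3, s, b, 29), (37, 32, 26, 3, s, b, 7), (37, 32, 26, 3, s, s, 11), (37, 32, 26, 3, s, s, 14), (37, 32, 26, 3, s, s, 29), (37, 32, 26, 3, s, s, 7), (37, 32, 26, 3, z, t, 11), (37, 32, 26, 3, z, t, 14), (37, 32, 26, 3, z, t, 29), (37, 32, 26, 3, z, t, 7), (7, 25, 26, 3, r, s, 11), (7, 25, 26, 3, r, s, 14), (7, 25, 26, 3, r, s, 29), (7, 25, 26, 3, r, s, 7), (7, 25, 26, 3, s, b, 11), (7, 25, 26, 3, s, b, 14), (7, 25, 26, 3, s, b, 29), (7, 25, 26, 3, s, b, 7), (7, 25, 26, 3, s, s, 11), (7, 25, 26, 3, s, s, 14), (7, 25, 26, 3, s, s, 29), (7, 25, 26, 3, s, s, 7), (7, 25, 26, 3, z, t, 11), (7, 25, 26, 3, z, t, 14), (7, 25, 26, 3, z, t, 29), (7, 25, 26, 3, z, t, 7), (8, 28, 28, 3, r, s, 11), (8, 28, 28, 3, r, s, 14), (8, 28, 28, 3, r, s, 29), (8, 28, 28, 3, r, s, 7), (8, 28, 28, 3, s, b, 11), (8, 28, 28, 3, s, b, 14), (8, 28, 28, 3, s, b, 29), (8, 28, 28, 3, s, b, 7), (8, 28, 28, 3, s, s, 11), (8, 28, 28, 3, s, s, 14), (8, 28, 28, 3, s, s, 29), (8, 28, 28, 3, s, s, 7), (8, 28, 28, 3, z, t, 11), (8, 28, 28, 3, z, t, 14), (8, 28, 28, 3, z, t, 29), (8, 28, 28, 3, z, t, 7)}.
Selection G > 18: {(29, 18, 27, 3, r, s, 29), (29, 18, 27, 3, s, b, 29), (29, 18, 27, 3, s, s, 29), (29, 18, 27, 3, z, t, 29), (30, 39, 18, 3, r, s, 29), (30, 39, 18, 3, s, b, 29), (30, 39, 18, 3, s, s, 29), (30, 39, 18, 3, z, t, 29), (32, 19, 34, 3, r, s, 29), (32, 19, 34, 3, s, b, 29), (32, 19, 34, 3, s, s, 29), (32, 19, 34, 3, z, t, 29), (37, 32, 26, 3, r, s, 29), (37, 32, 26, 3, s, b, 29), (37, 32, 26, 3, s, s, 29), (37, 32, 26, 3, z, t, 29), (7, 25, 26, 3, r, s, 29), (7, 25, 26, 3, s, b, 29), (7, 25, 26, 3, s, s, 29), (7, 25, 26, 3, z, t, 29), (8, 28, 28, 3, r, s, 29), (8, 28, 28, 3, s, b, 29), (8, 28, 28, 3, s, s, 29), (8, 28, 28, 3, z, t, 29)}
Selection C ≤ 19: {(29, 18, 27, 3, r, s, 29), (29, 18, 27, 3, s, b, 29), (29, 18, 27, 3, s, s, 29), (29, 18, 27, 3, z, t, 29), (32, 19, 34, 3, r, s, 29), (32, 19, 34, 3, s, b, 29), (32, 19, 34, 3, s, s, 29), (32, 19, 34, 3, z, t, 29)}
Projecting to A, B, C (2 duplicate(s) eliminated): {(3, b, 18), (3, b, 19), (3, s, 18), (3, s, 19), (3, t, 18), (3, t, 19)}

{(3, b, 18), (3, b, 19), (3, s, 18), (3, s, 19), (3, t, 18), (3, t, 19)}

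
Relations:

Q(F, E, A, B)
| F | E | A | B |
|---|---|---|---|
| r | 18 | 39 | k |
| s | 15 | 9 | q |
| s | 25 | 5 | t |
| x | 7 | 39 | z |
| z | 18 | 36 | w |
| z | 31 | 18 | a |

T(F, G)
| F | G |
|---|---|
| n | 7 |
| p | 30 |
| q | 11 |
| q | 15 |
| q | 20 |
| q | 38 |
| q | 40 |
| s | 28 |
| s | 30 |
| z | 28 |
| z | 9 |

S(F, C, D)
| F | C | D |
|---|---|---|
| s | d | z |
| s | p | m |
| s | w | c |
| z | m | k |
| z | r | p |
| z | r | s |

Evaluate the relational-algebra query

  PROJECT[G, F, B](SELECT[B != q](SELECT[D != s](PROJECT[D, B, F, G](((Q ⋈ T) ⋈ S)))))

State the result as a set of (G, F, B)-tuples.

{(28, s, t), (28, z, a), (28, z, w), (30, s, t), (9, z, a), (9, z, w)}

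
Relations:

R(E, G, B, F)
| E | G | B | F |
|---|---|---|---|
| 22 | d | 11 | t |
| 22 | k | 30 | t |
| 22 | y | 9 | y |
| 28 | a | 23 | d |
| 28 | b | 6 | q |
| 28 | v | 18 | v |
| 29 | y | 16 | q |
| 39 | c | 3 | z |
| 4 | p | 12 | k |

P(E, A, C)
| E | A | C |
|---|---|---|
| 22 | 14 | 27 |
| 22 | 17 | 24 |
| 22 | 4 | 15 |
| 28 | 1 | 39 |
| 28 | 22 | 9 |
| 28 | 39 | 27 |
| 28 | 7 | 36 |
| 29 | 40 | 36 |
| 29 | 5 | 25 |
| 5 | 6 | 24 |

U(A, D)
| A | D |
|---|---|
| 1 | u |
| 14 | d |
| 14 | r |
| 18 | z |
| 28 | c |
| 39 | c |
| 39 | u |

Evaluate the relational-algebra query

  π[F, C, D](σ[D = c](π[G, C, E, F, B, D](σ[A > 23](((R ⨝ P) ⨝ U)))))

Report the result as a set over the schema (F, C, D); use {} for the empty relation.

Joining R and P on E yields {(22, d, 11, t, 14, 27), (22, d, 11, t, 17, 24), (22, d, 11, t, 4, 15), (22, k, 30, t, 14, 27), (22, k, 30, t, 17, 24), (22, k, 30, t, 4, 15), (22, y, 9, y, 14, 27), (22, y, 9, y, 17, 24), (22, y, 9, y, 4, 15), (28, a, 23, d, 1, 39), (28, a, 23, d, 22, 9), (28, a, 23, d, 39, 27), (28, a, 23, d, 7, 36), (28, b, 6, q, 1, 39), (28, b, 6, q, 22, 9), (28, b, 6, q, 39, 27), (28, b, 6, q, 7, 36), (28, v, 18, v, 1, 39), (28, v, 18, v, 22, 9), (28, v, 18, v, 39, 27), (28, v, 18, v, 7, 36), (29, y, 16, q, 40, 36), (29, y, 16, q, 5, 25)}.
Joining (R ⨝ P) and U on A yields {(22, d, 11, t, 14, 27, d), (22, d, 11, t, 14, 27, r), (22, k, 30, t, 14, 27, d), (22, k, 30, t, 14, 27, r), (22, y, 9, y, 14, 27, d), (22, y, 9, y, 14, 27, r), (28, a, 23, d, 1, 39, u), (28, a, 23, d, 39, 27, c), (28, a, 23, d, 39, 27, u), (28, b, 6, q, 1, 39, u), (28, b, 6, q, 39, 27, c), (28, b, 6, q, 39, 27, u), (28, v, 18, v, 1, 39, u), (28, v, 18, v, 39, 27, c), (28, v, 18, v, 39, 27, u)}.
Filtering on A > 23 leaves {(28, a, 23, d, 39, 27, c), (28, a, 23, d, 39, 27, u), (28, b, 6, q, 39, 27, c), (28, b, 6, q, 39, 27, u), (28, v, 18, v, 39, 27, c), (28, v, 18, v, 39, 27, u)}.
π_{G, C, E, F, B, D} gives {(a, 27, 28, d, 23, c), (a, 27, 28, d, 23, u), (b, 27, 28, q, 6, c), (b, 27, 28, q, 6, u), (v, 27, 28, v, 18, c), (v, 27, 28, v, 18, u)}.
Filtering on D = c leaves {(a, 27, 28, d, 23, c), (b, 27, 28, q, 6, c), (v, 27, 28, v, 18, c)}.
π_{F, C, D} gives {(d, 27, c), (q, 27, c), (v, 27, c)}.

{(d, 27, c), (q, 27, c), (v, 27, c)}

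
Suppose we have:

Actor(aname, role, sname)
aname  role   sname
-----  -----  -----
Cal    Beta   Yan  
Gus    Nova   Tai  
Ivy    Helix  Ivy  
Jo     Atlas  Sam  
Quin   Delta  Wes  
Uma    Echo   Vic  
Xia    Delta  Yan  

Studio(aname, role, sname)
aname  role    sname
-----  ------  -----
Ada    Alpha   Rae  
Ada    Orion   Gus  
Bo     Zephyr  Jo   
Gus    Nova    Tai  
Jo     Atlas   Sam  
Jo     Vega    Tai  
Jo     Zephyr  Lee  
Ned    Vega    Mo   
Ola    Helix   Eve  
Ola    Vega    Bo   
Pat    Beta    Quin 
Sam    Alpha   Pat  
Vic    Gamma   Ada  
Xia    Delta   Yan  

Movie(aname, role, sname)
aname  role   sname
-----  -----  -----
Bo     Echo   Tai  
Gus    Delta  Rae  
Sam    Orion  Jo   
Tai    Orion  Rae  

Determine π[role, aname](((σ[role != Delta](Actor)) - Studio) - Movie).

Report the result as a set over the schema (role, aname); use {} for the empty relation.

{(Beta, Cal), (Echo, Uma), (Helix, Ivy)}

Selection role != Delta: {(Cal, Beta, Yan), (Gus, Nova, Tai), (Ivy, Helix, Ivy), (Jo, Atlas, Sam), (Uma, Echo, Vic)}
Difference: {(Cal, Beta, Yan), (Gus, Nova, Tai), (Ivy, Helix, Ivy), (Jo, Atlas, Sam), (Uma, Echo, Vic)} with {(Ada, Alpha, Rae), (Ada, Orion, Gus), (Bo, Zephyr, Jo), (Gus, Nova, Tai), (Jo, Atlas, Sam), (Jo, Vega, Tai), (Jo, Zephyr, Lee), (Ned, Vega, Mo), (Ola, Helix, Eve), (Ola, Vega, Bo), (Pat, Beta, Quin), (Sam, Alpha, Pat), (Vic, Gamma, Ada), (Xia, Delta, Yan)} → {(Cal, Beta, Yan), (Ivy, Helix, Ivy), (Uma, Echo, Vic)}
Difference: {(Cal, Beta, Yan), (Ivy, Helix, Ivy), (Uma, Echo, Vic)} with {(Bo, Echo, Tai), (Gus, Delta, Rae), (Sam, Orion, Jo), (Tai, Orion, Rae)} → {(Cal, Beta, Yan), (Ivy, Helix, Ivy), (Uma, Echo, Vic)}
π_{role, aname} gives {(Beta, Cal), (Echo, Uma), (Helix, Ivy)}.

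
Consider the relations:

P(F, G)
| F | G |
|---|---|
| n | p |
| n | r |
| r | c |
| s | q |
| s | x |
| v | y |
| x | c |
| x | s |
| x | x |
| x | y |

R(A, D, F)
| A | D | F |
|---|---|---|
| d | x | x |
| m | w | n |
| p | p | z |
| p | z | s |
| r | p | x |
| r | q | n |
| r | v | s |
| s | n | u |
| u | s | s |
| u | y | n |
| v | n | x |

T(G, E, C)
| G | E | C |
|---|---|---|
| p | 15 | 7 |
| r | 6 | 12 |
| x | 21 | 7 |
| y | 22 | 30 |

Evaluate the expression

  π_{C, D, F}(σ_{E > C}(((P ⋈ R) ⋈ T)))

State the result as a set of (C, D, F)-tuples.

{(7, n, x), (7, p, x), (7, q, n), (7, s, s), (7, v, s), (7, w, n), (7, x, x), (7, y, n), (7, z, s)}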